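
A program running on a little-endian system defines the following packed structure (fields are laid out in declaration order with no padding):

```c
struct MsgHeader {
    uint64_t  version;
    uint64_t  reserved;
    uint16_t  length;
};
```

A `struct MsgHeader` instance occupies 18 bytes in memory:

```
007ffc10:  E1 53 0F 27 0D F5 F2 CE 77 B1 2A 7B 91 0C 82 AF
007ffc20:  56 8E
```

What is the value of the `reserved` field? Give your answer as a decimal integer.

12646684522585960823

`reserved` follows `version` (8 bytes), so it starts at byte offset 8 and occupies 8 bytes.
Bytes at offsets 8..15: 77 B1 2A 7B 91 0C 82 AF.
In little-endian order the low byte comes first in memory.
Reassemble most-significant byte first: AF 82 0C 91 7B 2A B1 77 → 0xAF820C917B2AB177.
0xAF820C917B2AB177 = 12646684522585960823.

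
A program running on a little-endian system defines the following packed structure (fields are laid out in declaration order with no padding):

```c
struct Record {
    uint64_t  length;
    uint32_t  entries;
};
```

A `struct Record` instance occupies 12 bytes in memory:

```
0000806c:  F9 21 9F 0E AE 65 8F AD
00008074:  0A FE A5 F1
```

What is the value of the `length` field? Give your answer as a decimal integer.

`length` is the first field, at byte offset 0, occupying 8 bytes.
Bytes at offsets 0..7: F9 21 9F 0E AE 65 8F AD.
In little-endian order the low byte comes first in memory.
Reassemble most-significant byte first: AD 8F 65 AE 0E 9F 21 F9 → 0xAD8F65AE0E9F21F9.
0xAD8F65AE0E9F21F9 = 12506326488475181561.

12506326488475181561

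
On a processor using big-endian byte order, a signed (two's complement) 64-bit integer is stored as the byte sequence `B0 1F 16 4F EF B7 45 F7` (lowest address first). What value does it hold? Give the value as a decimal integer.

-5755857266176211465

Big-endian stores the most-significant byte at the lowest address.
The bytes are already most-significant first: 0xB01F164FEFB745F7.
Top bit is set, so as a signed 64-bit value this is 0xB01F164FEFB745F7 − 2^64 = -5755857266176211465.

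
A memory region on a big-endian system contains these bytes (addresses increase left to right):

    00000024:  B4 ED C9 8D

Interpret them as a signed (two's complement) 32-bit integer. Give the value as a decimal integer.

Big-endian: lowest address holds the most-significant byte.
The bytes are already most-significant first: 0xB4EDC98D.
Top bit is set, so as a signed 32-bit value this is 0xB4EDC98D − 2^32 = -1259484787.

-1259484787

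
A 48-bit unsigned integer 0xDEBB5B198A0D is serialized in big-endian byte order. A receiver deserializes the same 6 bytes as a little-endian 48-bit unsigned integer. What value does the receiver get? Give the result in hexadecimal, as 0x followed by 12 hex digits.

0x0D8A195BBBDE

Stored big-endian, the bytes at ascending addresses are DE BB 5B 19 8A 0D.
Read back as little-endian, the first byte is least significant, giving 0x0D8A195BBBDE.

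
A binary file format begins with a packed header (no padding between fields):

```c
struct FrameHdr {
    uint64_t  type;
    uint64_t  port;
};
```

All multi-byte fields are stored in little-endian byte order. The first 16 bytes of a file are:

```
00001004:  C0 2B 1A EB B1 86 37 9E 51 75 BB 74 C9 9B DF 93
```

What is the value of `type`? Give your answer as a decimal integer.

`type` is the first field, at byte offset 0, occupying 8 bytes.
Bytes at offsets 0..7: C0 2B 1A EB B1 86 37 9E.
In little-endian order the low byte comes first in memory.
Reassemble most-significant byte first: 9E 37 86 B1 EB 1A 2B C0 → 0x9E3786B1EB1A2BC0.
0x9E3786B1EB1A2BC0 = 11400729080423394240.

11400729080423394240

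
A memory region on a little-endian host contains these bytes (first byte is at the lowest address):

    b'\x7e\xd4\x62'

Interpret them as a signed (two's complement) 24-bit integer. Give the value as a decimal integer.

6476926

Little-endian stores the least-significant byte at the lowest address.
Reassemble most-significant byte first: 62 D4 7E → 0x62D47E.
0x62D47E = 6476926.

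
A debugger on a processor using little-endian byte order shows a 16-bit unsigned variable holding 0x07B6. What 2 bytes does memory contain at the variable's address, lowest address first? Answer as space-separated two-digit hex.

B6 07

Split into bytes (most-significant first): 07 B6.
In little-endian order the low byte comes first in memory.
So at ascending addresses the bytes are B6 07.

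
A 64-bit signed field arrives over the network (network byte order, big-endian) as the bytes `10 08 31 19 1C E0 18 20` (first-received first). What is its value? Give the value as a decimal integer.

1155227288348923936

Big-endian: lowest address holds the most-significant byte.
The bytes are already most-significant first: 0x100831191CE01820.
0x100831191CE01820 = 1155227288348923936.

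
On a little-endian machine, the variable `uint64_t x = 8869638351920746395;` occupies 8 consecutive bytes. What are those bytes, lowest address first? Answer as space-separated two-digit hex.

8869638351920746395 in hexadecimal, padded to 64 bits, is 0x7B174916746ACF9B.
Split into bytes (most-significant first): 7B 17 49 16 74 6A CF 9B.
Little-endian stores the least-significant byte at the lowest address.
So at ascending addresses the bytes are 9B CF 6A 74 16 49 17 7B.

9B CF 6A 74 16 49 17 7B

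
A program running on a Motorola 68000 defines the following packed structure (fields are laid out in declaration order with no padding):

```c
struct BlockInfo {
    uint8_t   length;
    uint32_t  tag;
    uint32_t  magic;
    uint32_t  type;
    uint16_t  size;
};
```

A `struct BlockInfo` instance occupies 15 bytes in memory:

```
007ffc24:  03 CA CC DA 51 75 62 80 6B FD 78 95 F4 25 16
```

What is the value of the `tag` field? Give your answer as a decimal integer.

3402422865

`tag` follows `length` (1 byte), so it starts at byte offset 1 and occupies 4 bytes.
Bytes at offsets 1..4: CA CC DA 51.
Big-endian: lowest address holds the most-significant byte.
The bytes are already most-significant first: 0xCACCDA51.
0xCACCDA51 = 3402422865.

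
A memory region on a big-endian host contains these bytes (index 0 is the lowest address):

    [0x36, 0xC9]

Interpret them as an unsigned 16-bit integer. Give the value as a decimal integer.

Big-endian stores the most-significant byte at the lowest address.
The bytes are already most-significant first: 0x36C9.
0x36C9 = 14025.

14025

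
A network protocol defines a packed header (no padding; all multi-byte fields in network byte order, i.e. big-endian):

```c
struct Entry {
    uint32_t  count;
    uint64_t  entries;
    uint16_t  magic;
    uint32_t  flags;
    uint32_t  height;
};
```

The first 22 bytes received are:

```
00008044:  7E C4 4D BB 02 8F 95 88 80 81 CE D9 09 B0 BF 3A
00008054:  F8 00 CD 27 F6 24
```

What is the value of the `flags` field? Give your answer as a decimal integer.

3208312832

`flags` follows `count` (4 B), `entries` (8 B), `magic` (2 B), so it starts at offset 4 + 8 + 2 = 14 and occupies 4 bytes.
Bytes at offsets 14..17: BF 3A F8 00.
Big-endian: lowest address holds the most-significant byte.
The bytes are already most-significant first: 0xBF3AF800.
0xBF3AF800 = 3208312832.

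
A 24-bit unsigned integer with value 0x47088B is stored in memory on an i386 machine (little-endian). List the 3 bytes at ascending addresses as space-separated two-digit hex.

Split into bytes (most-significant first): 47 08 8B.
Little-endian stores the least-significant byte at the lowest address.
So at ascending addresses the bytes are 8B 08 47.

8B 08 47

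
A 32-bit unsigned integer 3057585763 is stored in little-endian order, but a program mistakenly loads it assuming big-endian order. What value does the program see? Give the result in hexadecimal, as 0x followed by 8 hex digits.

0x630E3FB6

3057585763 in 32-bit hexadecimal is 0xB63F0E63.
Stored little-endian, the bytes at ascending addresses are 63 0E 3F B6.
Read back as big-endian, the last byte is least significant, giving 0x630E3FB6.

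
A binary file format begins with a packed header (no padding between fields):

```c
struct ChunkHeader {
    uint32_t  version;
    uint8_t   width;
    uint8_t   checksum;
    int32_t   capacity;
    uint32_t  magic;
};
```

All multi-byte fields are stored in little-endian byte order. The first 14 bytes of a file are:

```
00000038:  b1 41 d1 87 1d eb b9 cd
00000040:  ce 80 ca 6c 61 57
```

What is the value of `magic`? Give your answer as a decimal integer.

`magic` follows `version` (4 B), `width` (1 B), `checksum` (1 B), `capacity` (4 B), so it starts at offset 4 + 1 + 1 + 4 = 10 and occupies 4 bytes.
Bytes at offsets 10..13: CA 6C 61 57.
In little-endian order the low byte comes first in memory.
Reassemble most-significant byte first: 57 61 6C CA → 0x57616CCA.
0x57616CCA = 1466002634.

1466002634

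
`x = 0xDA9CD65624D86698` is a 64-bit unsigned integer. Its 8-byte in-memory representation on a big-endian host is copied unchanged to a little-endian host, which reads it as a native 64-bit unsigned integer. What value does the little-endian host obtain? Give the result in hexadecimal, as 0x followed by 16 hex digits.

Stored big-endian, the bytes at ascending addresses are DA 9C D6 56 24 D8 66 98.
Read back as little-endian, the first byte is least significant, giving 0x9866D82456D69CDA.

0x9866D82456D69CDA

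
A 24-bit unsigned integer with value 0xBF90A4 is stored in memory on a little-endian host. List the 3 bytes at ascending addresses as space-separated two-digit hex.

A4 90 BF

Split into bytes (most-significant first): BF 90 A4.
Little-endian stores the least-significant byte at the lowest address.
So at ascending addresses the bytes are A4 90 BF.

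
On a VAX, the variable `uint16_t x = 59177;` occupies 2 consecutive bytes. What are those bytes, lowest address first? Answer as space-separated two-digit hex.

59177 in hexadecimal, padded to 16 bits, is 0xE729.
Split into bytes (most-significant first): E7 29.
Little-endian stores the least-significant byte at the lowest address.
So at ascending addresses the bytes are 29 E7.

29 E7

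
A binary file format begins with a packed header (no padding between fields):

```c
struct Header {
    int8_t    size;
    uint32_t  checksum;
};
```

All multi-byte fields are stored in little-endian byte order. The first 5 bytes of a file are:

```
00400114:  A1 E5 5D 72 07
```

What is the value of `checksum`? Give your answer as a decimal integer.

124935653

`checksum` follows `size` (1 byte), so it starts at byte offset 1 and occupies 4 bytes.
Bytes at offsets 1..4: E5 5D 72 07.
Little-endian stores the least-significant byte at the lowest address.
Reassemble most-significant byte first: 07 72 5D E5 → 0x07725DE5.
0x07725DE5 = 124935653.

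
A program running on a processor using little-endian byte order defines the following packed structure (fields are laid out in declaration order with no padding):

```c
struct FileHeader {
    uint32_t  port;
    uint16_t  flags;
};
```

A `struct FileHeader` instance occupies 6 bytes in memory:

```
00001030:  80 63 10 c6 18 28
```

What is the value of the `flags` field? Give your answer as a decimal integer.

`flags` follows `port` (4 bytes), so it starts at byte offset 4 and occupies 2 bytes.
Bytes at offsets 4..5: 18 28.
Little-endian: lowest address holds the least-significant byte.
Reassemble most-significant byte first: 28 18 → 0x2818.
0x2818 = 10264.

10264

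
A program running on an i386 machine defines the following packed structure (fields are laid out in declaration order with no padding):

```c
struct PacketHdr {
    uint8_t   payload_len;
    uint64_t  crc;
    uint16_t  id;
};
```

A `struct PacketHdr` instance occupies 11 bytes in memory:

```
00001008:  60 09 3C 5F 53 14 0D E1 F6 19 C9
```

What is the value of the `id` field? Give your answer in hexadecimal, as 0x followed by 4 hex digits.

0xC919

`id` follows `payload_len` (1 B), `crc` (8 B), so it starts at offset 1 + 8 = 9 and occupies 2 bytes.
Bytes at offsets 9..10: 19 C9.
Little-endian stores the least-significant byte at the lowest address.
Reassemble most-significant byte first: C9 19 → 0xC919.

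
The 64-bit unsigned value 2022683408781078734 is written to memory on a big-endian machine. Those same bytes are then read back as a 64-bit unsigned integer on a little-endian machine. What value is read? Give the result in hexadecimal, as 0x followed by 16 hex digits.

2022683408781078734 in 64-bit hexadecimal is 0x1C1203D7F978F0CE.
Stored big-endian, the bytes at ascending addresses are 1C 12 03 D7 F9 78 F0 CE.
Read back as little-endian, the first byte is least significant, giving 0xCEF078F9D703121C.

0xCEF078F9D703121C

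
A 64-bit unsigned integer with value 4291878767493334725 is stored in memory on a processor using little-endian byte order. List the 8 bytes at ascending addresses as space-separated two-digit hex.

4291878767493334725 in hexadecimal, padded to 64 bits, is 0x3B8FD0FFEB7B46C5.
Split into bytes (most-significant first): 3B 8F D0 FF EB 7B 46 C5.
In little-endian order the low byte comes first in memory.
So at ascending addresses the bytes are C5 46 7B EB FF D0 8F 3B.

C5 46 7B EB FF D0 8F 3B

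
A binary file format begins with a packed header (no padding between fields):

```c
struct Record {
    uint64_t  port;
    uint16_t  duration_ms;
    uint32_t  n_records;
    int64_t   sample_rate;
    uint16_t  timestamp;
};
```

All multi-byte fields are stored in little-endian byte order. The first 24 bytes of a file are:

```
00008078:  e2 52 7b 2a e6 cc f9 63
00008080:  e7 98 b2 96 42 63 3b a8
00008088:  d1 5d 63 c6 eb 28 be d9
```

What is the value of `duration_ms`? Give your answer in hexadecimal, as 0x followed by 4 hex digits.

0x98E7

`duration_ms` follows `port` (8 bytes), so it starts at byte offset 8 and occupies 2 bytes.
Bytes at offsets 8..9: E7 98.
Little-endian: lowest address holds the least-significant byte.
Reassemble most-significant byte first: 98 E7 → 0x98E7.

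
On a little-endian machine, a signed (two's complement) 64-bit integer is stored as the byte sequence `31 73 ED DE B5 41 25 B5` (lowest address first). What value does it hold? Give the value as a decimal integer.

-5393832729321311439

Little-endian stores the least-significant byte at the lowest address.
Reassemble most-significant byte first: B5 25 41 B5 DE ED 73 31 → 0xB52541B5DEED7331.
Top bit is set, so as a signed 64-bit value this is 0xB52541B5DEED7331 − 2^64 = -5393832729321311439.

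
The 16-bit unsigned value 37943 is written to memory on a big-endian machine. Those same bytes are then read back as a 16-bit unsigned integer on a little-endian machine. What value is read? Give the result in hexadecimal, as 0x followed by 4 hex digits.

37943 in 16-bit hexadecimal is 0x9437.
Stored big-endian, the bytes at ascending addresses are 94 37.
Read back as little-endian, the first byte is least significant, giving 0x3794.

0x3794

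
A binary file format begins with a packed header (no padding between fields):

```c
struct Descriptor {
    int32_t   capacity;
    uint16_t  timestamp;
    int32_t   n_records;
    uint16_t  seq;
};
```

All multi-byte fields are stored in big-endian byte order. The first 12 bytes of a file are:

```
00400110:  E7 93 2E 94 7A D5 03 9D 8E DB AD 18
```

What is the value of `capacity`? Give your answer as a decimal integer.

-409784684

`capacity` is the first field, at byte offset 0, occupying 4 bytes.
Bytes at offsets 0..3: E7 93 2E 94.
Big-endian stores the most-significant byte at the lowest address.
The bytes are already most-significant first: 0xE7932E94.
Top bit is set, so as a signed 32-bit value this is 0xE7932E94 − 2^32 = -409784684.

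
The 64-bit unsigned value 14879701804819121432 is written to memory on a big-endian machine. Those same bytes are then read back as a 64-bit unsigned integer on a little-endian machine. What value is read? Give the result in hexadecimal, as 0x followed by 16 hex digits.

14879701804819121432 in 64-bit hexadecimal is 0xCE7F51F497FB8518.
Stored big-endian, the bytes at ascending addresses are CE 7F 51 F4 97 FB 85 18.
Read back as little-endian, the first byte is least significant, giving 0x1885FB97F4517FCE.

0x1885FB97F4517FCE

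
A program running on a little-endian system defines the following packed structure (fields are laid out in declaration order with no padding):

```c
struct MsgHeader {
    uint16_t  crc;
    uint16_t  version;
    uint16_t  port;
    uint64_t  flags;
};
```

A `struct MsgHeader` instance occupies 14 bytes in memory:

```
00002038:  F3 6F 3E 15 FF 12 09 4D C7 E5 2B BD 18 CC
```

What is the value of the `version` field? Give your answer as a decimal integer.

`version` follows `crc` (2 bytes), so it starts at byte offset 2 and occupies 2 bytes.
Bytes at offsets 2..3: 3E 15.
Little-endian: lowest address holds the least-significant byte.
Reassemble most-significant byte first: 15 3E → 0x153E.
0x153E = 5438.

5438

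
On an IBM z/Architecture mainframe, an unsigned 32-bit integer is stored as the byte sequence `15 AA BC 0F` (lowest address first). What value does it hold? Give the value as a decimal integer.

363510799

Big-endian stores the most-significant byte at the lowest address.
The bytes are already most-significant first: 0x15AABC0F.
0x15AABC0F = 363510799.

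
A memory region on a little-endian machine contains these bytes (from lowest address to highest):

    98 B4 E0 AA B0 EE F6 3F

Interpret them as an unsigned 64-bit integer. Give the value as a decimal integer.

4609133711208789144

In little-endian order the low byte comes first in memory.
Reassemble most-significant byte first: 3F F6 EE B0 AA E0 B4 98 → 0x3FF6EEB0AAE0B498.
0x3FF6EEB0AAE0B498 = 4609133711208789144.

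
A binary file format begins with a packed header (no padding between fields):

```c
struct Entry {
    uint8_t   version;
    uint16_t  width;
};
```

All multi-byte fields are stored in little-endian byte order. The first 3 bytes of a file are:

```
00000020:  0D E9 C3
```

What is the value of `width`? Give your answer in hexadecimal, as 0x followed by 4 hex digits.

`width` follows `version` (1 byte), so it starts at byte offset 1 and occupies 2 bytes.
Bytes at offsets 1..2: E9 C3.
In little-endian order the low byte comes first in memory.
Reassemble most-significant byte first: C3 E9 → 0xC3E9.

0xC3E9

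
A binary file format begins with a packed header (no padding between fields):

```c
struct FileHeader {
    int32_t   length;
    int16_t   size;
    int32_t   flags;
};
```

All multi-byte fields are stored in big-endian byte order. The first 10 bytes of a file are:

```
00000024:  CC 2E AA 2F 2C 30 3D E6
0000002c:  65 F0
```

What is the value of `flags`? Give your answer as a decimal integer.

1038509552

`flags` follows `length` (4 B), `size` (2 B), so it starts at offset 4 + 2 = 6 and occupies 4 bytes.
Bytes at offsets 6..9: 3D E6 65 F0.
In big-endian order the high byte comes first in memory.
The bytes are already most-significant first: 0x3DE665F0.
0x3DE665F0 = 1038509552.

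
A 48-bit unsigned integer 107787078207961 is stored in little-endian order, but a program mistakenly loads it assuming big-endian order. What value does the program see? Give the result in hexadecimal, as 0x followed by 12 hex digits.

0xD90982220862

107787078207961 in 48-bit hexadecimal is 0x6208228209D9.
Stored little-endian, the bytes at ascending addresses are D9 09 82 22 08 62.
Read back as big-endian, the last byte is least significant, giving 0xD90982220862.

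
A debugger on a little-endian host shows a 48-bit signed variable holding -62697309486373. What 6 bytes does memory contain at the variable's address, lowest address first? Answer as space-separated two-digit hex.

Two's complement of -62697309486373 in 48 bits: 62697309486373 = 0x3905DADC3D25; invert → 0xC6FA2523C2DA; add 1 → 0xC6FA2523C2DB.
Split into bytes (most-significant first): C6 FA 25 23 C2 DB.
In little-endian order the low byte comes first in memory.
So at ascending addresses the bytes are DB C2 23 25 FA C6.

DB C2 23 25 FA C6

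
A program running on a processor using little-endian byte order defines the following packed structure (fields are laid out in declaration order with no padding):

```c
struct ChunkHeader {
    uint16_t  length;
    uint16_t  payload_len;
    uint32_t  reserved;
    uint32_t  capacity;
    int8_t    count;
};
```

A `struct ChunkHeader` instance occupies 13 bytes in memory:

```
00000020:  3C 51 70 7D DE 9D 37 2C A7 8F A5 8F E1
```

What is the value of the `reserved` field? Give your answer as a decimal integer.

741842398

`reserved` follows `length` (2 B), `payload_len` (2 B), so it starts at offset 2 + 2 = 4 and occupies 4 bytes.
Bytes at offsets 4..7: DE 9D 37 2C.
Little-endian stores the least-significant byte at the lowest address.
Reassemble most-significant byte first: 2C 37 9D DE → 0x2C379DDE.
0x2C379DDE = 741842398.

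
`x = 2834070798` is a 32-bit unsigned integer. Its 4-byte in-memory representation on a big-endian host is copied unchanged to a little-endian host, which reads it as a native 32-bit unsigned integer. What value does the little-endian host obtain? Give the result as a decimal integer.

243133608

2834070798 in 32-bit hexadecimal is 0xA8EC7D0E.
Stored big-endian, the bytes at ascending addresses are A8 EC 7D 0E.
Read back as little-endian, the first byte is least significant, giving 0x0E7DECA8.
0x0E7DECA8 = 243133608.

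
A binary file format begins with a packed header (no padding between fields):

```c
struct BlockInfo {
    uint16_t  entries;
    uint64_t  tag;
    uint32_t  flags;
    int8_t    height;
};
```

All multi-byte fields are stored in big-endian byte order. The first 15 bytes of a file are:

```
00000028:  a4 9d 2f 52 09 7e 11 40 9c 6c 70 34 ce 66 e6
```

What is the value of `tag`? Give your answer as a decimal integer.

`tag` follows `entries` (2 bytes), so it starts at byte offset 2 and occupies 8 bytes.
Bytes at offsets 2..9: 2F 52 09 7E 11 40 9C 6C.
In big-endian order the high byte comes first in memory.
The bytes are already most-significant first: 0x2F52097E11409C6C.
0x2F52097E11409C6C = 3409798304932863084.

3409798304932863084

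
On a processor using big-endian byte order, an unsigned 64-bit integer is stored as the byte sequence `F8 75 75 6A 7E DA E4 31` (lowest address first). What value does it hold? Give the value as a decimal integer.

Big-endian stores the most-significant byte at the lowest address.
The bytes are already most-significant first: 0xF875756A7EDAE431.
0xF875756A7EDAE431 = 17903344993936532529.

17903344993936532529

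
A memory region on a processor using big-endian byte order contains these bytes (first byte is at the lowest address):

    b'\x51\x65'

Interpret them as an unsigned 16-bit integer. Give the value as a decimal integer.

20837

Big-endian stores the most-significant byte at the lowest address.
The bytes are already most-significant first: 0x5165.
0x5165 = 20837.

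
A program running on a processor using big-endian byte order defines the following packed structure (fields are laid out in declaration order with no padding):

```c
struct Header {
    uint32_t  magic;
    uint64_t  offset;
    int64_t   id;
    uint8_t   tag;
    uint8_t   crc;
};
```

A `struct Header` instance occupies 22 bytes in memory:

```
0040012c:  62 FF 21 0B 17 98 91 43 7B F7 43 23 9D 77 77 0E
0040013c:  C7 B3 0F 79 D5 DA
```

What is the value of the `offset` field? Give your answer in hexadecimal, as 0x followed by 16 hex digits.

0x179891437BF74323

`offset` follows `magic` (4 bytes), so it starts at byte offset 4 and occupies 8 bytes.
Bytes at offsets 4..11: 17 98 91 43 7B F7 43 23.
In big-endian order the high byte comes first in memory.
The bytes are already most-significant first: 0x179891437BF74323.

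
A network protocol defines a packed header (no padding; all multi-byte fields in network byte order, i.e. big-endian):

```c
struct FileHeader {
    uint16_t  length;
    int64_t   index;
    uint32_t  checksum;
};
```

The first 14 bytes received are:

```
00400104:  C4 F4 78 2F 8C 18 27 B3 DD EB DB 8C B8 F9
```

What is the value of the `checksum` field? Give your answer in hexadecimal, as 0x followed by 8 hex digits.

`checksum` follows `length` (2 B), `index` (8 B), so it starts at offset 2 + 8 = 10 and occupies 4 bytes.
Bytes at offsets 10..13: DB 8C B8 F9.
In big-endian order the high byte comes first in memory.
The bytes are already most-significant first: 0xDB8CB8F9.

0xDB8CB8F9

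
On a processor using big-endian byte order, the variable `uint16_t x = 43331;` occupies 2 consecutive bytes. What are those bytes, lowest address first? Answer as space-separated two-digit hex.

43331 in hexadecimal, padded to 16 bits, is 0xA943.
Split into bytes (most-significant first): A9 43.
In big-endian order the high byte comes first in memory.
So the memory order matches the most-significant-first order: A9 43.

A9 43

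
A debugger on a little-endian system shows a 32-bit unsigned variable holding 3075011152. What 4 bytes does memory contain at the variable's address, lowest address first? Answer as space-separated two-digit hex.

3075011152 in hexadecimal, padded to 32 bits, is 0xB748F250.
Split into bytes (most-significant first): B7 48 F2 50.
Little-endian stores the least-significant byte at the lowest address.
So at ascending addresses the bytes are 50 F2 48 B7.

50 F2 48 B7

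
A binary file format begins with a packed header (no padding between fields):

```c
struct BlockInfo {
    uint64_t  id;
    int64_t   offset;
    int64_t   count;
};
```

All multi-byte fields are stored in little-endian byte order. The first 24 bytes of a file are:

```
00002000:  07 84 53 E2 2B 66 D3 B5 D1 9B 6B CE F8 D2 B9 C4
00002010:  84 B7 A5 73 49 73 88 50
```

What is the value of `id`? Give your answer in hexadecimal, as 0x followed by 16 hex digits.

0xB5D3662BE2538407

`id` is the first field, at byte offset 0, occupying 8 bytes.
Bytes at offsets 0..7: 07 84 53 E2 2B 66 D3 B5.
Little-endian: lowest address holds the least-significant byte.
Reassemble most-significant byte first: B5 D3 66 2B E2 53 84 07 → 0xB5D3662BE2538407.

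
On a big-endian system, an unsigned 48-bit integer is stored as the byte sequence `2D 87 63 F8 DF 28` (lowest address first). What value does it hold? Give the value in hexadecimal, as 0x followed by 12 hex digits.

In big-endian order the high byte comes first in memory.
The bytes are already most-significant first: 0x2D8763F8DF28.

0x2D8763F8DF28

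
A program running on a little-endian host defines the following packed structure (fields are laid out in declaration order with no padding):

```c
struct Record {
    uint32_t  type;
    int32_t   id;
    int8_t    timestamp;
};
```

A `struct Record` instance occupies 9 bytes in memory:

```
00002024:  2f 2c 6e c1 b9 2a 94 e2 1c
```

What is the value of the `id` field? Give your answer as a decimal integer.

`id` follows `type` (4 bytes), so it starts at byte offset 4 and occupies 4 bytes.
Bytes at offsets 4..7: B9 2A 94 E2.
Little-endian stores the least-significant byte at the lowest address.
Reassemble most-significant byte first: E2 94 2A B9 → 0xE2942AB9.
Top bit is set, so as a signed 32-bit value this is 0xE2942AB9 − 2^32 = -493606215.

-493606215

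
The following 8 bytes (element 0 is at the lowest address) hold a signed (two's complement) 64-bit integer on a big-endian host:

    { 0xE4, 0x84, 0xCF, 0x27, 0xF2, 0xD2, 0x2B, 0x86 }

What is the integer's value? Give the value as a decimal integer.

In big-endian order the high byte comes first in memory.
The bytes are already most-significant first: 0xE484CF27F2D22B86.
Top bit is set, so as a signed 64-bit value this is 0xE484CF27F2D22B86 − 2^64 = -1980230165651641466.

-1980230165651641466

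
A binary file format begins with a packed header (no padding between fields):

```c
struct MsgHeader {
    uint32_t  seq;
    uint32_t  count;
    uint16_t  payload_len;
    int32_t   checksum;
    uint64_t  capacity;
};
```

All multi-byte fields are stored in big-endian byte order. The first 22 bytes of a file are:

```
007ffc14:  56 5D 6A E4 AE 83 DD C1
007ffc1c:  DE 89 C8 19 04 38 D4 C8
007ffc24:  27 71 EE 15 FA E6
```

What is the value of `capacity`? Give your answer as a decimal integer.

`capacity` follows `seq` (4 B), `count` (4 B), `payload_len` (2 B), `checksum` (4 B), so it starts at offset 4 + 4 + 2 + 4 = 14 and occupies 8 bytes.
Bytes at offsets 14..21: D4 C8 27 71 EE 15 FA E6.
In big-endian order the high byte comes first in memory.
The bytes are already most-significant first: 0xD4C82771EE15FAE6.
0xD4C82771EE15FAE6 = 15332548301662059238.

15332548301662059238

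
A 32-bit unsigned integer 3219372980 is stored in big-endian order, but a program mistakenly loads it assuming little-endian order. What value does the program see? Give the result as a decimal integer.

3219372980 in 32-bit hexadecimal is 0xBFE3BBB4.
Stored big-endian, the bytes at ascending addresses are BF E3 BB B4.
Read back as little-endian, the first byte is least significant, giving 0xB4BBE3BF.
0xB4BBE3BF = 3032212415.

3032212415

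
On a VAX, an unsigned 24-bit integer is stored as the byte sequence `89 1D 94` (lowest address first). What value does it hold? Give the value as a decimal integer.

Little-endian: lowest address holds the least-significant byte.
Reassemble most-significant byte first: 94 1D 89 → 0x941D89.
0x941D89 = 9706889.

9706889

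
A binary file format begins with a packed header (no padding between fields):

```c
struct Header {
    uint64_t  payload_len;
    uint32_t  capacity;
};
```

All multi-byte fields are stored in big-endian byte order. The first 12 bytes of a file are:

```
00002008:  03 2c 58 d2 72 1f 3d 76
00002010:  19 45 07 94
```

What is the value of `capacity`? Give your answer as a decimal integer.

`capacity` follows `payload_len` (8 bytes), so it starts at byte offset 8 and occupies 4 bytes.
Bytes at offsets 8..11: 19 45 07 94.
Big-endian: lowest address holds the most-significant byte.
The bytes are already most-significant first: 0x19450794.
0x19450794 = 423954324.

423954324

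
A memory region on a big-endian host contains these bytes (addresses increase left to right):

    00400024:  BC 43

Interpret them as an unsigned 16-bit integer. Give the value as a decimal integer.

48195

Big-endian stores the most-significant byte at the lowest address.
The bytes are already most-significant first: 0xBC43.
0xBC43 = 48195.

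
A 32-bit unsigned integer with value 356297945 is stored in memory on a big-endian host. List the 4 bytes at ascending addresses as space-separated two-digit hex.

356297945 in hexadecimal, padded to 32 bits, is 0x153CACD9.
Split into bytes (most-significant first): 15 3C AC D9.
Big-endian: lowest address holds the most-significant byte.
So the memory order matches the most-significant-first order: 15 3C AC D9.

15 3C AC D9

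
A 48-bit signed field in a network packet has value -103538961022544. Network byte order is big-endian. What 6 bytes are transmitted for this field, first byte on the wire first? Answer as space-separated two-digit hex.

A1 D4 F5 02 01 B0

Two's complement of -103538961022544 in 48 bits: 103538961022544 = 0x5E2B0AFDFE50; invert → 0xA1D4F50201AF; add 1 → 0xA1D4F50201B0.
Split into bytes (most-significant first): A1 D4 F5 02 01 B0.
In big-endian order the high byte comes first in memory.
So the memory order matches the most-significant-first order: A1 D4 F5 02 01 B0.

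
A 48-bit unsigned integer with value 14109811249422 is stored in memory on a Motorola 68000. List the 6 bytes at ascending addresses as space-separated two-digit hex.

0C D5 32 49 91 0E

14109811249422 in hexadecimal, padded to 48 bits, is 0x0CD53249910E.
Split into bytes (most-significant first): 0C D5 32 49 91 0E.
In big-endian order the high byte comes first in memory.
So the memory order matches the most-significant-first order: 0C D5 32 49 91 0E.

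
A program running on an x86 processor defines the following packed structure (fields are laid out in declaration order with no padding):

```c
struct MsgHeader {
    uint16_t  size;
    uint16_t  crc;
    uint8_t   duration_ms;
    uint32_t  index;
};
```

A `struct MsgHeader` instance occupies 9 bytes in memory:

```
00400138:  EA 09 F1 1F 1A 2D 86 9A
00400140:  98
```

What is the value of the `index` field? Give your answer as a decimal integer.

2560263725

`index` follows `size` (2 B), `crc` (2 B), `duration_ms` (1 B), so it starts at offset 2 + 2 + 1 = 5 and occupies 4 bytes.
Bytes at offsets 5..8: 2D 86 9A 98.
Little-endian: lowest address holds the least-significant byte.
Reassemble most-significant byte first: 98 9A 86 2D → 0x989A862D.
0x989A862D = 2560263725.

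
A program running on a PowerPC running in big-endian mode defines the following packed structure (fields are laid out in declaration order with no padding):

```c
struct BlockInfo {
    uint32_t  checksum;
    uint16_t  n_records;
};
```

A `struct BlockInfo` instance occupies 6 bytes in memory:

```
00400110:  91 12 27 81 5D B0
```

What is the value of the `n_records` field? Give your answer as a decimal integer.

`n_records` follows `checksum` (4 bytes), so it starts at byte offset 4 and occupies 2 bytes.
Bytes at offsets 4..5: 5D B0.
In big-endian order the high byte comes first in memory.
The bytes are already most-significant first: 0x5DB0.
0x5DB0 = 23984.

23984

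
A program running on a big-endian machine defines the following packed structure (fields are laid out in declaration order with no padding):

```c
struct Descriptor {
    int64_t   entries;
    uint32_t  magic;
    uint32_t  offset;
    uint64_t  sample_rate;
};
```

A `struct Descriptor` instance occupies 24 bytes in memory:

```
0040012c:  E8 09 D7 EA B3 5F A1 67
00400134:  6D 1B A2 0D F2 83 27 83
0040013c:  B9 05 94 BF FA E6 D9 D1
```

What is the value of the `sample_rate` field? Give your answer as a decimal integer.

13332225824169318865

`sample_rate` follows `entries` (8 B), `magic` (4 B), `offset` (4 B), so it starts at offset 8 + 4 + 4 = 16 and occupies 8 bytes.
Bytes at offsets 16..23: B9 05 94 BF FA E6 D9 D1.
In big-endian order the high byte comes first in memory.
The bytes are already most-significant first: 0xB90594BFFAE6D9D1.
0xB90594BFFAE6D9D1 = 13332225824169318865.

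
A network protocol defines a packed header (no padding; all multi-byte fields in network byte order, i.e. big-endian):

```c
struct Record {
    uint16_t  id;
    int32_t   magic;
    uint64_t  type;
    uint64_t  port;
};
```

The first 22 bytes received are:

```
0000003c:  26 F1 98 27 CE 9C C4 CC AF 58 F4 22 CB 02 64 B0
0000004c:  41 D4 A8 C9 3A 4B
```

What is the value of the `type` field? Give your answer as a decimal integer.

`type` follows `id` (2 B), `magic` (4 B), so it starts at offset 2 + 4 = 6 and occupies 8 bytes.
Bytes at offsets 6..13: C4 CC AF 58 F4 22 CB 02.
In big-endian order the high byte comes first in memory.
The bytes are already most-significant first: 0xC4CCAF58F422CB02.
0xC4CCAF58F422CB02 = 14180902123270753026.

14180902123270753026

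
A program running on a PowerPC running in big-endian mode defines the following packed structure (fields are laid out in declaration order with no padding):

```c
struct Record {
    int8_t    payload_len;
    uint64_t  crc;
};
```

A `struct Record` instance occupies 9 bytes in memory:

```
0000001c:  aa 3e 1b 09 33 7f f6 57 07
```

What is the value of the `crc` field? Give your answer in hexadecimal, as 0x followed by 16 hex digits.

0x3E1B09337FF65707

`crc` follows `payload_len` (1 byte), so it starts at byte offset 1 and occupies 8 bytes.
Bytes at offsets 1..8: 3E 1B 09 33 7F F6 57 07.
Big-endian: lowest address holds the most-significant byte.
The bytes are already most-significant first: 0x3E1B09337FF65707.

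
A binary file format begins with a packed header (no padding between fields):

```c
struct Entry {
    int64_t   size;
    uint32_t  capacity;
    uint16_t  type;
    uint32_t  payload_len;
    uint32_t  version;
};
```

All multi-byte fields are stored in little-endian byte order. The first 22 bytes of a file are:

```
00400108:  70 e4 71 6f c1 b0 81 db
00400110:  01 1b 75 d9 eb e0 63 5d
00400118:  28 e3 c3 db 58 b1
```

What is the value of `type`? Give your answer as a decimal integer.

57579

`type` follows `size` (8 B), `capacity` (4 B), so it starts at offset 8 + 4 = 12 and occupies 2 bytes.
Bytes at offsets 12..13: EB E0.
Little-endian stores the least-significant byte at the lowest address.
Reassemble most-significant byte first: E0 EB → 0xE0EB.
0xE0EB = 57579.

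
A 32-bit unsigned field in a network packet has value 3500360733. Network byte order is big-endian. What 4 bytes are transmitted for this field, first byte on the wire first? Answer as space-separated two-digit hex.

D0 A3 44 1D

3500360733 in hexadecimal, padded to 32 bits, is 0xD0A3441D.
Split into bytes (most-significant first): D0 A3 44 1D.
Big-endian stores the most-significant byte at the lowest address.
So the memory order matches the most-significant-first order: D0 A3 44 1D.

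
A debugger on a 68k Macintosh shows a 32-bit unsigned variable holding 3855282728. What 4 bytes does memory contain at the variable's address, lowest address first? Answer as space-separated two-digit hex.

E5 CA F2 28

3855282728 in hexadecimal, padded to 32 bits, is 0xE5CAF228.
Split into bytes (most-significant first): E5 CA F2 28.
In big-endian order the high byte comes first in memory.
So the memory order matches the most-significant-first order: E5 CA F2 28.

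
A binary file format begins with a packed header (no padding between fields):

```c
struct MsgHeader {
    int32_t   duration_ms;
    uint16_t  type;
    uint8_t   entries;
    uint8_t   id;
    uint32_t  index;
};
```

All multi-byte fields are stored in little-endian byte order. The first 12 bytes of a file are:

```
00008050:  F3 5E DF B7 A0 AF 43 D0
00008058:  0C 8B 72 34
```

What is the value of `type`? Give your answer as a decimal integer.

`type` follows `duration_ms` (4 bytes), so it starts at byte offset 4 and occupies 2 bytes.
Bytes at offsets 4..5: A0 AF.
Little-endian stores the least-significant byte at the lowest address.
Reassemble most-significant byte first: AF A0 → 0xAFA0.
0xAFA0 = 44960.

44960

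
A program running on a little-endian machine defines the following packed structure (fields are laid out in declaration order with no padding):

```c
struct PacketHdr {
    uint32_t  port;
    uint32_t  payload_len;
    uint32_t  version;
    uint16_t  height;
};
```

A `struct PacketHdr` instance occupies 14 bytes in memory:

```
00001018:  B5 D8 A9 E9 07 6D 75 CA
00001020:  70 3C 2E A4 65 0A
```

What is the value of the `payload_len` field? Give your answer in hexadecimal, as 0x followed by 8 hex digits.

0xCA756D07

`payload_len` follows `port` (4 bytes), so it starts at byte offset 4 and occupies 4 bytes.
Bytes at offsets 4..7: 07 6D 75 CA.
Little-endian stores the least-significant byte at the lowest address.
Reassemble most-significant byte first: CA 75 6D 07 → 0xCA756D07.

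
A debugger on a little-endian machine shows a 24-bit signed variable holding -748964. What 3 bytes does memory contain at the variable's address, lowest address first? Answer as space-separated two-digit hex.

Two's complement of -748964 in 24 bits: 748964 = 0x0B6DA4; invert → 0xF4925B; add 1 → 0xF4925C.
Split into bytes (most-significant first): F4 92 5C.
Little-endian stores the least-significant byte at the lowest address.
So at ascending addresses the bytes are 5C 92 F4.

5C 92 F4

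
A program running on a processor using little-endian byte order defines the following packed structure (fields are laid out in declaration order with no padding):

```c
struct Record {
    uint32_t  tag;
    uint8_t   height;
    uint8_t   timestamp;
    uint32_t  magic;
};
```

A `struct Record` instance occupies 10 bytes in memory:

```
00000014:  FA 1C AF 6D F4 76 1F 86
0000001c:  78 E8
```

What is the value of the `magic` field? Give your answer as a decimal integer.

`magic` follows `tag` (4 B), `height` (1 B), `timestamp` (1 B), so it starts at offset 4 + 1 + 1 = 6 and occupies 4 bytes.
Bytes at offsets 6..9: 1F 86 78 E8.
In little-endian order the low byte comes first in memory.
Reassemble most-significant byte first: E8 78 86 1F → 0xE878861F.
0xE878861F = 3900212767.

3900212767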